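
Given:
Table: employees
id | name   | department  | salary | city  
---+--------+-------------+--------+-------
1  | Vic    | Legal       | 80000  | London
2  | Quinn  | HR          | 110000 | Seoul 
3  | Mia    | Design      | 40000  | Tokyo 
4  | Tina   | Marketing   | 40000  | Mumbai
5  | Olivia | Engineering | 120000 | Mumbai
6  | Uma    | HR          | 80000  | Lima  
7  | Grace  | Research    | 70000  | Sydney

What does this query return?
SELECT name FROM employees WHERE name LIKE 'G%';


LIKE 'G%' matches names starting with 'G'
Matching: 1

1 rows:
Grace


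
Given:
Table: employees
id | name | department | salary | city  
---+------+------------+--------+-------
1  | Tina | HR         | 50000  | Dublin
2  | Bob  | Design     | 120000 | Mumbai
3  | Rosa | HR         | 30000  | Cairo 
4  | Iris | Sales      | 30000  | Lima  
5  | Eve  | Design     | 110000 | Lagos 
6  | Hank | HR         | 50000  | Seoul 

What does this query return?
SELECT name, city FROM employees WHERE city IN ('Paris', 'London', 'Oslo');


Filtering: city IN ('Paris', 'London', 'Oslo')
Matching: 0 rows

Empty result set (0 rows)


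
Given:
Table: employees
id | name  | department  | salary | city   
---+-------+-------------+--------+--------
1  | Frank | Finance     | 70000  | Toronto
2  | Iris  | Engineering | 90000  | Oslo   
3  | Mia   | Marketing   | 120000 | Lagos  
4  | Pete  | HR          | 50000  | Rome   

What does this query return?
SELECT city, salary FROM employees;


Projecting columns: city, salary

4 rows:
Toronto, 70000
Oslo, 90000
Lagos, 120000
Rome, 50000


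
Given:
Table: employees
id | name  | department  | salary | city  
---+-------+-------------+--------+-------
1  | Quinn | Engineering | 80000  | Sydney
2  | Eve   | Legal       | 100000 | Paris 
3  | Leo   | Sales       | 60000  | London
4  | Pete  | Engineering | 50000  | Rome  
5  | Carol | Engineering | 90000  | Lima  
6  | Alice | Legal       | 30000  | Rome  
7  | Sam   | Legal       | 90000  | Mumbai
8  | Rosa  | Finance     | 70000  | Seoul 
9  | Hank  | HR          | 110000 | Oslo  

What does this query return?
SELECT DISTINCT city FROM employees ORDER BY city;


All 'city' values (row order): Sydney, Paris, London, Rome, Lima, Rome, Mumbai, Seoul, Oslo
Removing duplicates leaves 8 unique value(s).

8 values:
Lima
London
Mumbai
Oslo
Paris
Rome
Seoul
Sydney


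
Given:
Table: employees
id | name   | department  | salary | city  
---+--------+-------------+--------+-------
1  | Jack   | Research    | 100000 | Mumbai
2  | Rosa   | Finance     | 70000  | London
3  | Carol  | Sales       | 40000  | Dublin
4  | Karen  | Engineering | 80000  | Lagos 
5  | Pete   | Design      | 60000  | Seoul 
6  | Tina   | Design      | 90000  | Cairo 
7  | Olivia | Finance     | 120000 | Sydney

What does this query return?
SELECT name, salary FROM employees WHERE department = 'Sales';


Filtering: department = 'Sales'
Matching rows: 1

1 rows:
Carol, 40000


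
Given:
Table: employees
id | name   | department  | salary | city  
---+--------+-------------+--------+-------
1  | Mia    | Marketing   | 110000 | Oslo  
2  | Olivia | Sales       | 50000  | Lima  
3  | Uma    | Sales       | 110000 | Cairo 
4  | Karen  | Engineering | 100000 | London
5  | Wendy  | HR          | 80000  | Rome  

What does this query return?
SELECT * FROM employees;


SELECT * returns all 5 rows with all columns

5 rows:
1, Mia, Marketing, 110000, Oslo
2, Olivia, Sales, 50000, Lima
3, Uma, Sales, 110000, Cairo
4, Karen, Engineering, 100000, London
5, Wendy, HR, 80000, Rome


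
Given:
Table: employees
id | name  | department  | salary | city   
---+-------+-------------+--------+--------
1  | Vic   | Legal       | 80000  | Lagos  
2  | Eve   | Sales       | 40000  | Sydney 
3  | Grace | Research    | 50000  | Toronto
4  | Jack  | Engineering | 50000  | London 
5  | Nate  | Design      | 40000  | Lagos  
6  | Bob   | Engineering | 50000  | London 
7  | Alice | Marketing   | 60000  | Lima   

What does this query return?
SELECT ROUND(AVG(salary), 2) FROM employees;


SUM(salary) = 370000
COUNT = 7
ROUND(AVG, 2) = ROUND(370000 / 7, 2) = 52857.14

52857.14


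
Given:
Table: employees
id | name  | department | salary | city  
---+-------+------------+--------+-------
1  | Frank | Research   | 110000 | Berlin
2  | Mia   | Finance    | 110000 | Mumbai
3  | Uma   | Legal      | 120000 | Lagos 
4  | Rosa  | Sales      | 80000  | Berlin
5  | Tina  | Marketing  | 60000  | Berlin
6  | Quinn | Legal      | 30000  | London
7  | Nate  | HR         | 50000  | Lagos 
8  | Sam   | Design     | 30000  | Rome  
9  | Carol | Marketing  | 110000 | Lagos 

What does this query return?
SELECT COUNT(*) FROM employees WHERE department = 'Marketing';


Counting rows where department = 'Marketing'
  Tina -> MATCH
  Carol -> MATCH


2


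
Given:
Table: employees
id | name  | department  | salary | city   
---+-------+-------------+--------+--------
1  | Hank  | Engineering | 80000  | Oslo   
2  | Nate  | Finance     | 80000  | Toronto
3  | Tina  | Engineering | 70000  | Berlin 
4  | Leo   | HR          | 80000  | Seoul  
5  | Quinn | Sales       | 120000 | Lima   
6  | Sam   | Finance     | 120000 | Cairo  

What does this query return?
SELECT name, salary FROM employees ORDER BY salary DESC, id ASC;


Sorting by salary DESC, then id ASC for ties

6 rows:
Quinn, 120000
Sam, 120000
Hank, 80000
Nate, 80000
Leo, 80000
Tina, 70000


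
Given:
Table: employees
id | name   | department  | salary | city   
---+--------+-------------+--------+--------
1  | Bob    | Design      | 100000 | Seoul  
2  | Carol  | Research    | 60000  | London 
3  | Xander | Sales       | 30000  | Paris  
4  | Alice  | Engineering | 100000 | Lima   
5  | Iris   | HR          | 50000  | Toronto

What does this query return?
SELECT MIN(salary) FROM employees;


Salaries: 100000, 60000, 30000, 100000, 50000
MIN = 30000

30000


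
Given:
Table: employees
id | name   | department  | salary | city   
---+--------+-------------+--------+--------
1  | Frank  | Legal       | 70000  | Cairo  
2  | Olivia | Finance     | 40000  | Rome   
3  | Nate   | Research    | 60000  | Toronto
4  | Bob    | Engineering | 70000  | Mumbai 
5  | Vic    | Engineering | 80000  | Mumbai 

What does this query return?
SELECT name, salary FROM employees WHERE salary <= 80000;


Filtering: salary <= 80000
Matching: 5 rows

5 rows:
Frank, 70000
Olivia, 40000
Nate, 60000
Bob, 70000
Vic, 80000


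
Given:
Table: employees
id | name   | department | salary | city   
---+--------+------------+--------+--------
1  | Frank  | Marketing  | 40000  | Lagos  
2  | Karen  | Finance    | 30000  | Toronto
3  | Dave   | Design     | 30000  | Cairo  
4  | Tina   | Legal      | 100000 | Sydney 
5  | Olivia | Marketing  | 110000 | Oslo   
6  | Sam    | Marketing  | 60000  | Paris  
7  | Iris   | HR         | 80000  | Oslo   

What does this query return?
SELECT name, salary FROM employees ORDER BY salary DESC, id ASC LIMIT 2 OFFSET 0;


Sort by salary DESC (id ASC tiebreak), then skip 0 and take 2
Rows 1 through 2

2 rows:
Olivia, 110000
Tina, 100000


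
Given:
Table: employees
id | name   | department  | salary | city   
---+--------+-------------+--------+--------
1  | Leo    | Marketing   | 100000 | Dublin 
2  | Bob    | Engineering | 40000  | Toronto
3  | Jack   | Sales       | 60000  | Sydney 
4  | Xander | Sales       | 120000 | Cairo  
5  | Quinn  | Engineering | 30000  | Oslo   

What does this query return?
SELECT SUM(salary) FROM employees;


SUM(salary) = 100000 + 40000 + 60000 + 120000 + 30000 = 350000

350000


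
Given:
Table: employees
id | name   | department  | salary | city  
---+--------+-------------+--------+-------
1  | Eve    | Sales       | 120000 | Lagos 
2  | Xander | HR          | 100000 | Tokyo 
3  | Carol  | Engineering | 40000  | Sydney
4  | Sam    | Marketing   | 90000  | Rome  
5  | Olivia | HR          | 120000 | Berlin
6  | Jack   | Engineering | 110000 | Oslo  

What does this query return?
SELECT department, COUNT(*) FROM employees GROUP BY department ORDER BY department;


Assigning each row to its department group:
  Eve -> Sales
  Xander -> HR
  Carol -> Engineering
  Sam -> Marketing
  Olivia -> HR
  Jack -> Engineering


4 groups:
Engineering, 2
HR, 2
Marketing, 1
Sales, 1


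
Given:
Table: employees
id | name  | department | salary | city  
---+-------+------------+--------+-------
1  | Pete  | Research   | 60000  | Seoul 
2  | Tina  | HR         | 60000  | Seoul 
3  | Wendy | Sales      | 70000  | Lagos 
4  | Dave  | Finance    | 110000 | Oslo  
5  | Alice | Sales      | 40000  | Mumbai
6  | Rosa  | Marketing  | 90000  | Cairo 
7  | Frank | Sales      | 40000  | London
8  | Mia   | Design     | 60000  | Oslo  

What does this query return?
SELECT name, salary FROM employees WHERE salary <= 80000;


Filtering: salary <= 80000
Matching: 6 rows

6 rows:
Pete, 60000
Tina, 60000
Wendy, 70000
Alice, 40000
Frank, 40000
Mia, 60000


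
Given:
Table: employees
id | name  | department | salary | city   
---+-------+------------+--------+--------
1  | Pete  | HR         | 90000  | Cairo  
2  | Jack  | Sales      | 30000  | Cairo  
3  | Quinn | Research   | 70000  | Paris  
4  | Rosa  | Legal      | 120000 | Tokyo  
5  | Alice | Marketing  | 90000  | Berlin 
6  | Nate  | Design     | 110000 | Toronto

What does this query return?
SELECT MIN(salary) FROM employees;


Salaries: 90000, 30000, 70000, 120000, 90000, 110000
MIN = 30000

30000


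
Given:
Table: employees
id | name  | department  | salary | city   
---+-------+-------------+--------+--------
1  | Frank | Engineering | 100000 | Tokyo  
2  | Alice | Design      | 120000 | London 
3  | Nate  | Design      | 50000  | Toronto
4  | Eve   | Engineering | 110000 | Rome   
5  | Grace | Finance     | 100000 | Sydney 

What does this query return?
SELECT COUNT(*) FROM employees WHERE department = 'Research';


Counting rows where department = 'Research'


0


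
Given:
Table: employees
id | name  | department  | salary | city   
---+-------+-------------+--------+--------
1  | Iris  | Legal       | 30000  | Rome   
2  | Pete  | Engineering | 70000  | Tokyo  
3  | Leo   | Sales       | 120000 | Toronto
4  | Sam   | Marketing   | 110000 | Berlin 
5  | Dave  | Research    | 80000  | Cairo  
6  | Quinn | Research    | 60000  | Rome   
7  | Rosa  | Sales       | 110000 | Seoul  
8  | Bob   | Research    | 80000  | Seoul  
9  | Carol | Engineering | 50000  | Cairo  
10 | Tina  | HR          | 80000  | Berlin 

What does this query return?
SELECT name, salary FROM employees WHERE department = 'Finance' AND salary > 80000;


Filtering: department = 'Finance' AND salary > 80000
Matching: 0 rows

Empty result set (0 rows)


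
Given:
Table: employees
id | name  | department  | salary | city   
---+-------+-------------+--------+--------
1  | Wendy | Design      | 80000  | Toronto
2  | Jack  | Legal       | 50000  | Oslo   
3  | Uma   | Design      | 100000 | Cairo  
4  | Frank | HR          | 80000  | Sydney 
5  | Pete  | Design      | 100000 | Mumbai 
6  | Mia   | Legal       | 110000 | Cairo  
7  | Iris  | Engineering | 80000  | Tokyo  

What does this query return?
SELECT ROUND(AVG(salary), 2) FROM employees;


SUM(salary) = 600000
COUNT = 7
ROUND(AVG, 2) = ROUND(600000 / 7, 2) = 85714.29

85714.29


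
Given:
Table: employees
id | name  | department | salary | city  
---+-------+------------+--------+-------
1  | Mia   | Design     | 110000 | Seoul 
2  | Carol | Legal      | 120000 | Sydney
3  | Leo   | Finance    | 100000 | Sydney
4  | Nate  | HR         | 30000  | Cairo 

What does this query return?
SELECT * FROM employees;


SELECT * returns all 4 rows with all columns

4 rows:
1, Mia, Design, 110000, Seoul
2, Carol, Legal, 120000, Sydney
3, Leo, Finance, 100000, Sydney
4, Nate, HR, 30000, Cairo


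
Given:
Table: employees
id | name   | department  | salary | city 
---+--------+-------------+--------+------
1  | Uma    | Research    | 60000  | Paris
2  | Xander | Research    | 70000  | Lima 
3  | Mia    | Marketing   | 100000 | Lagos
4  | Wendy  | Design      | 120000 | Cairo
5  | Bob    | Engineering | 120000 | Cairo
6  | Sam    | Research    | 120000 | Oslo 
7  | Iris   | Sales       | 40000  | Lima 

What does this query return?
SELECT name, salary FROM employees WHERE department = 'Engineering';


Filtering: department = 'Engineering'
Matching rows: 1

1 rows:
Bob, 120000


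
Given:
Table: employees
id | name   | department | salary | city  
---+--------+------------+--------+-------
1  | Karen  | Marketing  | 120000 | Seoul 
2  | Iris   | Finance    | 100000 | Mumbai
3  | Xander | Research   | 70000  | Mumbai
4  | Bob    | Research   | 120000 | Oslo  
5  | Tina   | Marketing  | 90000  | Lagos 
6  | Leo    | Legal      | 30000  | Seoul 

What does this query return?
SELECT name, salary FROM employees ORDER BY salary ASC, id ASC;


Sorting by salary ASC, then id ASC for ties

6 rows:
Leo, 30000
Xander, 70000
Tina, 90000
Iris, 100000
Karen, 120000
Bob, 120000


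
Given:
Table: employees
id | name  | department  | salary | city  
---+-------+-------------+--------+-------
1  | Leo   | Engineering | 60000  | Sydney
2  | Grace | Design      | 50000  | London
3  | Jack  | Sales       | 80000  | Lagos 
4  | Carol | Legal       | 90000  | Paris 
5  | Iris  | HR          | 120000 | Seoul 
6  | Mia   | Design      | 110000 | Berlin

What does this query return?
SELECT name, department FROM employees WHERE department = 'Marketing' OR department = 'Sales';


Filtering: department = 'Marketing' OR 'Sales'
Matching: 1 rows

1 rows:
Jack, Sales


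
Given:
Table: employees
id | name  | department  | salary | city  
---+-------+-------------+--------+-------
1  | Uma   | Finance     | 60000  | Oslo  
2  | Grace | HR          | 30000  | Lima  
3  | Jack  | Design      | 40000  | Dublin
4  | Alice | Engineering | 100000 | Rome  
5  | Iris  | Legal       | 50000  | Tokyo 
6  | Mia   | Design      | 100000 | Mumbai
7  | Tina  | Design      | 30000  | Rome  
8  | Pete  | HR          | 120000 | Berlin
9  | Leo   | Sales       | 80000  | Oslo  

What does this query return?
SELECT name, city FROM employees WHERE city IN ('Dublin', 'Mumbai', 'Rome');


Filtering: city IN ('Dublin', 'Mumbai', 'Rome')
Matching: 4 rows

4 rows:
Jack, Dublin
Alice, Rome
Mia, Mumbai
Tina, Rome


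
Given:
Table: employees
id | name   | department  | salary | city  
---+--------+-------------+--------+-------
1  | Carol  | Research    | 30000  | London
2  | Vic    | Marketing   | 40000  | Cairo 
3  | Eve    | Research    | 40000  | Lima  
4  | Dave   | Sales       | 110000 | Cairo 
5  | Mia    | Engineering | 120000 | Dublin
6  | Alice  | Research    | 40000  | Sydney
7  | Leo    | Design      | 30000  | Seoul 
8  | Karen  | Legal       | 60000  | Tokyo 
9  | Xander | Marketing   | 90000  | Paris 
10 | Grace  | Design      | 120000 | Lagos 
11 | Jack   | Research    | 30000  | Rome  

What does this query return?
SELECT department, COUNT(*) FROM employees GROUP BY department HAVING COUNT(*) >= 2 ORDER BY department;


Groups with count >= 2:
  Design: 2 -> PASS
  Marketing: 2 -> PASS
  Research: 4 -> PASS
  Engineering: 1 -> filtered out
  Legal: 1 -> filtered out
  Sales: 1 -> filtered out


3 groups:
Design, 2
Marketing, 2
Research, 4


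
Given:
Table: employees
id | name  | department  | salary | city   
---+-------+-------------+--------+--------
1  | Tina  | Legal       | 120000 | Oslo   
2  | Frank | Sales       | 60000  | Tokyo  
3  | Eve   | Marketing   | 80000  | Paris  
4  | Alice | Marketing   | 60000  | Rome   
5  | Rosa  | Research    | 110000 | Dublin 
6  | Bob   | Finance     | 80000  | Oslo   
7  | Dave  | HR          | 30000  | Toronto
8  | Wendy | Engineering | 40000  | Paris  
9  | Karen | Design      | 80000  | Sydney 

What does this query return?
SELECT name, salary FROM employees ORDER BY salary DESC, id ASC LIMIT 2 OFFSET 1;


Sort by salary DESC (id ASC tiebreak), then skip 1 and take 2
Rows 2 through 3

2 rows:
Rosa, 110000
Eve, 80000


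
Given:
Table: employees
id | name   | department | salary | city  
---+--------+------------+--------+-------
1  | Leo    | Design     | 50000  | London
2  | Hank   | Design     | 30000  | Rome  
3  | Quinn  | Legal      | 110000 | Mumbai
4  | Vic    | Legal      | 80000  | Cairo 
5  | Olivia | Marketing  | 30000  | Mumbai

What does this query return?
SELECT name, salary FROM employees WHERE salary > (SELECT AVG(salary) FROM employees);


Subquery: AVG(salary) = 60000.0
Filtering: salary > 60000.0
  Quinn (110000) -> MATCH
  Vic (80000) -> MATCH


2 rows:
Quinn, 110000
Vic, 80000


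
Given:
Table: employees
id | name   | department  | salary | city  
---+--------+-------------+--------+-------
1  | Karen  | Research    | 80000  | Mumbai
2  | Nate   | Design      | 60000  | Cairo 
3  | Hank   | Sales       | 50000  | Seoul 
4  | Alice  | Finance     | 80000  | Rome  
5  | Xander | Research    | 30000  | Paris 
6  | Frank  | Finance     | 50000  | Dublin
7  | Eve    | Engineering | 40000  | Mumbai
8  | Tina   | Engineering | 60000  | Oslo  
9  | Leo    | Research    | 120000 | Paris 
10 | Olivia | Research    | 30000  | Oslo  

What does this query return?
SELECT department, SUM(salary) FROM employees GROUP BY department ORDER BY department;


Summing salary within each department:
  Design: 60000 = 60000
  Engineering: 40000 + 60000 = 100000
  Finance: 80000 + 50000 = 130000
  Research: 80000 + 30000 + 120000 + 30000 = 260000
  Sales: 50000 = 50000


5 groups:
Design, 60000
Engineering, 100000
Finance, 130000
Research, 260000
Sales, 50000


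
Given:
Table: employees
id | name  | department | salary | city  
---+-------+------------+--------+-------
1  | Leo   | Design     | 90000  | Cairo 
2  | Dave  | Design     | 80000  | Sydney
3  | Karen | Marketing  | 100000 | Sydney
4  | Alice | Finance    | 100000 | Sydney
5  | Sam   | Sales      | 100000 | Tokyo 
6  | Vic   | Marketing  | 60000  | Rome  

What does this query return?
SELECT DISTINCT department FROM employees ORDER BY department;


All 'department' values (row order): Design, Design, Marketing, Finance, Sales, Marketing
Removing duplicates leaves 4 unique value(s).

4 values:
Design
Finance
Marketing
Sales


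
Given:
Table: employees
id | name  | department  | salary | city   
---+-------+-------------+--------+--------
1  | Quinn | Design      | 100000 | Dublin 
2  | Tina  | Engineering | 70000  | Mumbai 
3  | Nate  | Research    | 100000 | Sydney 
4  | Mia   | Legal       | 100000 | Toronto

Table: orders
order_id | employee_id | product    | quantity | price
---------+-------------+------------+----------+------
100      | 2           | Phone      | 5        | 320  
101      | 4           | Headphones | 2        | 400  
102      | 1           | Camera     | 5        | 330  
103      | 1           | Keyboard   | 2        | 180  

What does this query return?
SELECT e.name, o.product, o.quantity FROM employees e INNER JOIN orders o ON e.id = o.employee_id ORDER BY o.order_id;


Joining employees.id = orders.employee_id:
  employee Tina (id=2) -> order Phone
  employee Mia (id=4) -> order Headphones
  employee Quinn (id=1) -> order Camera
  employee Quinn (id=1) -> order Keyboard


4 rows:
Tina, Phone, 5
Mia, Headphones, 2
Quinn, Camera, 5
Quinn, Keyboard, 2


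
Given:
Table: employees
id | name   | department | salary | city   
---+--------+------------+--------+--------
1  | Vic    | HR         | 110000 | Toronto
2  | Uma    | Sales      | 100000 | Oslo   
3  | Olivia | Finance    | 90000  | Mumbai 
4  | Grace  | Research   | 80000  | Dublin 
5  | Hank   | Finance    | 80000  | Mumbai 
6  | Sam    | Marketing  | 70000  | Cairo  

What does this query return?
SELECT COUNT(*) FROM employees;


COUNT(*) counts all rows

6


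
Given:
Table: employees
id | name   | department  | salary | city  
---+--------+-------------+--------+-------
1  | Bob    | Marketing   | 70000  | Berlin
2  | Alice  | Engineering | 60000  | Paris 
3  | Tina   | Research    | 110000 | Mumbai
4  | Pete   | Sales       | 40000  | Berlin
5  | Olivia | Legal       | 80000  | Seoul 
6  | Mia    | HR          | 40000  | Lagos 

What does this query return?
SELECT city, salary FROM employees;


Projecting columns: city, salary

6 rows:
Berlin, 70000
Paris, 60000
Mumbai, 110000
Berlin, 40000
Seoul, 80000
Lagos, 40000


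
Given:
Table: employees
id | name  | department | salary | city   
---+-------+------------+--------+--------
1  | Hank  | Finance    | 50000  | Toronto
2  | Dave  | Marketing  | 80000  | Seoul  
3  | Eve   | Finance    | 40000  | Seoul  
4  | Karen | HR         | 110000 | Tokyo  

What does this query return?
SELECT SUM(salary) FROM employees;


SUM(salary) = 50000 + 80000 + 40000 + 110000 = 280000

280000


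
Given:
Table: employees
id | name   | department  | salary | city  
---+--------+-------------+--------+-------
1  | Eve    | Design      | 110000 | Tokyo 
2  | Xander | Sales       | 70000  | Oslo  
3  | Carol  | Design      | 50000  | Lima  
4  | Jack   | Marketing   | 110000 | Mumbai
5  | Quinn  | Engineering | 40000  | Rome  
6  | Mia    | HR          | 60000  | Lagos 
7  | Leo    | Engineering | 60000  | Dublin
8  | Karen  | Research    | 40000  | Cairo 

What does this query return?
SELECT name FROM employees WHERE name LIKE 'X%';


LIKE 'X%' matches names starting with 'X'
Matching: 1

1 rows:
Xander


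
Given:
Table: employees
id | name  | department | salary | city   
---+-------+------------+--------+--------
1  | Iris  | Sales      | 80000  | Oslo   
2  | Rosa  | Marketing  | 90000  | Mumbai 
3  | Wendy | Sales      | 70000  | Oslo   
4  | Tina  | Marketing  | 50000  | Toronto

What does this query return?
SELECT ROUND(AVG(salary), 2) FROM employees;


SUM(salary) = 290000
COUNT = 4
ROUND(AVG, 2) = ROUND(290000 / 4, 2) = 72500.0

72500.0


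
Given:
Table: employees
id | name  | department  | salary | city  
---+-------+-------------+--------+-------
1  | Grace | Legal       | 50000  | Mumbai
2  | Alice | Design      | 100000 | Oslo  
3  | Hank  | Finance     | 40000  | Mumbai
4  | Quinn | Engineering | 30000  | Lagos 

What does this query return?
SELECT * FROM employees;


SELECT * returns all 4 rows with all columns

4 rows:
1, Grace, Legal, 50000, Mumbai
2, Alice, Design, 100000, Oslo
3, Hank, Finance, 40000, Mumbai
4, Quinn, Engineering, 30000, Lagos


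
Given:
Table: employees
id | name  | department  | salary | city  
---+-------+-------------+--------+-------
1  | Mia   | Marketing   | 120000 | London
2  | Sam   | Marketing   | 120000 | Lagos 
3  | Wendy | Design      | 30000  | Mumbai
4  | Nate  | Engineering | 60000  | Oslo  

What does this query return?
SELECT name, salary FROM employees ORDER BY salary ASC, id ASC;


Sorting by salary ASC, then id ASC for ties

4 rows:
Wendy, 30000
Nate, 60000
Mia, 120000
Sam, 120000


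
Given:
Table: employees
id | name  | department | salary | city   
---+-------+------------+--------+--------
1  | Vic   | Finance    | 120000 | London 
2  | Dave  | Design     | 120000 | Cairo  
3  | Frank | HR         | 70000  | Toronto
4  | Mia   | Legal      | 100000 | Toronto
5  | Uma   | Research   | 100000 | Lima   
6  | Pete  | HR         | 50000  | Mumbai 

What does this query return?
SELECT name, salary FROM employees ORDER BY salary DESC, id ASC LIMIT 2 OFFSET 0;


Sort by salary DESC (id ASC tiebreak), then skip 0 and take 2
Rows 1 through 2

2 rows:
Vic, 120000
Dave, 120000


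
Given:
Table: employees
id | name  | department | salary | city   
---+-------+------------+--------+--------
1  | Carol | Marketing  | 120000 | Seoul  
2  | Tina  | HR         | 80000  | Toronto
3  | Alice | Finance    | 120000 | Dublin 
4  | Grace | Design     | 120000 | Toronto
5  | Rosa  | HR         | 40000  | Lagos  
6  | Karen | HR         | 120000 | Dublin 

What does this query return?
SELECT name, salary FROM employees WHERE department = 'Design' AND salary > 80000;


Filtering: department = 'Design' AND salary > 80000
Matching: 1 rows

1 rows:
Grace, 120000


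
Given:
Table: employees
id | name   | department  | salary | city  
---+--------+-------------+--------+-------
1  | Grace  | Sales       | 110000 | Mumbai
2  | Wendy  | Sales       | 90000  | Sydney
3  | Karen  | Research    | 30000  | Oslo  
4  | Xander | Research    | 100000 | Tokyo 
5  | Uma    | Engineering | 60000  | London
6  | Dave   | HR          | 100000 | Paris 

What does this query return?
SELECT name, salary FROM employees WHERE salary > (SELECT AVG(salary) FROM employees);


Subquery: AVG(salary) = 81666.67
Filtering: salary > 81666.67
  Grace (110000) -> MATCH
  Wendy (90000) -> MATCH
  Xander (100000) -> MATCH
  Dave (100000) -> MATCH


4 rows:
Grace, 110000
Wendy, 90000
Xander, 100000
Dave, 100000


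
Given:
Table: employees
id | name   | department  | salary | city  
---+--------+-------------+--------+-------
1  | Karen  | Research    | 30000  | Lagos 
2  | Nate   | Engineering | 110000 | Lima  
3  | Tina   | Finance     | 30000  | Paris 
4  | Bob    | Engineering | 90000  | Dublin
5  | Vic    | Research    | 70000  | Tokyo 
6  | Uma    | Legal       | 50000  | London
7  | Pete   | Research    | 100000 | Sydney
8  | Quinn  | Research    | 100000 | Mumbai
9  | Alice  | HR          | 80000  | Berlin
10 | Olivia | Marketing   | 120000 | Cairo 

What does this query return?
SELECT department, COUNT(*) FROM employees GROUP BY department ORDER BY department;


Assigning each row to its department group:
  Karen -> Research
  Nate -> Engineering
  Tina -> Finance
  Bob -> Engineering
  Vic -> Research
  Uma -> Legal
  Pete -> Research
  Quinn -> Research
  Alice -> HR
  Olivia -> Marketing


6 groups:
Engineering, 2
Finance, 1
HR, 1
Legal, 1
Marketing, 1
Research, 4


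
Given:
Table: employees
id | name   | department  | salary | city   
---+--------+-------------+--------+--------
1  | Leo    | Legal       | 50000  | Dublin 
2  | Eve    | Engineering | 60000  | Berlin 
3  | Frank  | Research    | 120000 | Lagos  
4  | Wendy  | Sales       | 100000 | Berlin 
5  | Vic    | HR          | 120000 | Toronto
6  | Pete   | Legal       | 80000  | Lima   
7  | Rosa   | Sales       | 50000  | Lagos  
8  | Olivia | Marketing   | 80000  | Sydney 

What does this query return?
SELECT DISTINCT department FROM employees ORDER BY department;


All 'department' values (row order): Legal, Engineering, Research, Sales, HR, Legal, Sales, Marketing
Removing duplicates leaves 6 unique value(s).

6 values:
Engineering
HR
Legal
Marketing
Research
Sales


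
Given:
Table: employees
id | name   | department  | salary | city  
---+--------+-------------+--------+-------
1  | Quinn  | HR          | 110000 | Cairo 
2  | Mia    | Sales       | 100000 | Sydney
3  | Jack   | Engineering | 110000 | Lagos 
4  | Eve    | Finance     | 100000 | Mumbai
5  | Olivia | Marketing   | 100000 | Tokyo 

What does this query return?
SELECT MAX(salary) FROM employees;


Salaries: 110000, 100000, 110000, 100000, 100000
MAX = 110000

110000


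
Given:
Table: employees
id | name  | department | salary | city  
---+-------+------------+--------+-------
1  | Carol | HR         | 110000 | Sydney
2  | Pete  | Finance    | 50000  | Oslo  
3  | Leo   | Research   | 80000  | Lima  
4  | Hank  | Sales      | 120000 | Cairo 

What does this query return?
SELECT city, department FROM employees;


Projecting columns: city, department

4 rows:
Sydney, HR
Oslo, Finance
Lima, Research
Cairo, Sales


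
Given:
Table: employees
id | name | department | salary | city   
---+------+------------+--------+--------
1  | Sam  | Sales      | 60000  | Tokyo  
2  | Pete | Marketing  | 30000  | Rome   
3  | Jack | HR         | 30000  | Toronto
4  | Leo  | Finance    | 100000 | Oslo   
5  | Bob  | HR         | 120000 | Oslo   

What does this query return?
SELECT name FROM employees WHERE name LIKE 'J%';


LIKE 'J%' matches names starting with 'J'
Matching: 1

1 rows:
Jack


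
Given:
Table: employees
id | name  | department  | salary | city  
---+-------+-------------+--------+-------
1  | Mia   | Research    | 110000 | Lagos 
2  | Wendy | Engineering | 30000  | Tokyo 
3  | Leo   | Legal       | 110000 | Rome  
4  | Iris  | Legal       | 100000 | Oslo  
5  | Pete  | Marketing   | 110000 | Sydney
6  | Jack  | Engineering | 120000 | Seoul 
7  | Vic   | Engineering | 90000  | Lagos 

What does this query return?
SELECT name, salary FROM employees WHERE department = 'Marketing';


Filtering: department = 'Marketing'
Matching rows: 1

1 rows:
Pete, 110000


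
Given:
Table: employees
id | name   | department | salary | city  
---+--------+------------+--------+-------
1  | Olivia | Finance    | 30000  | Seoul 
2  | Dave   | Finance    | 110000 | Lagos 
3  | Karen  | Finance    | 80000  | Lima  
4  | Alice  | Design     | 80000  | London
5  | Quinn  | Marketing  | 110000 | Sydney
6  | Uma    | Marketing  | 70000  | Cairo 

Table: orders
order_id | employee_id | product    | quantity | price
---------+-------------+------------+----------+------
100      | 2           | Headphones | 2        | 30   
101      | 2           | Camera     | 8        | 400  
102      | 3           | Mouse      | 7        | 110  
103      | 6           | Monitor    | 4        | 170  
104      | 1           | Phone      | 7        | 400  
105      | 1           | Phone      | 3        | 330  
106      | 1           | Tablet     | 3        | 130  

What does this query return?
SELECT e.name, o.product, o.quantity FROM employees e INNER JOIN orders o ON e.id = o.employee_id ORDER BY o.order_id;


Joining employees.id = orders.employee_id:
  employee Dave (id=2) -> order Headphones
  employee Dave (id=2) -> order Camera
  employee Karen (id=3) -> order Mouse
  employee Uma (id=6) -> order Monitor
  employee Olivia (id=1) -> order Phone
  employee Olivia (id=1) -> order Phone
  employee Olivia (id=1) -> order Tablet


7 rows:
Dave, Headphones, 2
Dave, Camera, 8
Karen, Mouse, 7
Uma, Monitor, 4
Olivia, Phone, 7
Olivia, Phone, 3
Olivia, Tablet, 3


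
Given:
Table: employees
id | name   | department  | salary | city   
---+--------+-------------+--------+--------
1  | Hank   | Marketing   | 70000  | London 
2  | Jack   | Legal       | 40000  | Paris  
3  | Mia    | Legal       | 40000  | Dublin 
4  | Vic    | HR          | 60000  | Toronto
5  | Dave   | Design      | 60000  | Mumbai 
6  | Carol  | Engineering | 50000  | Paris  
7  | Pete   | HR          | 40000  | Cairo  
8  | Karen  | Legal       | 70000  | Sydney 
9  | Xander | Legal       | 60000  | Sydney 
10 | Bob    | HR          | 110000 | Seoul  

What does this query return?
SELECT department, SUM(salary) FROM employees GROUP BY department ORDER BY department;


Summing salary within each department:
  Design: 60000 = 60000
  Engineering: 50000 = 50000
  HR: 60000 + 40000 + 110000 = 210000
  Legal: 40000 + 40000 + 70000 + 60000 = 210000
  Marketing: 70000 = 70000


5 groups:
Design, 60000
Engineering, 50000
HR, 210000
Legal, 210000
Marketing, 70000


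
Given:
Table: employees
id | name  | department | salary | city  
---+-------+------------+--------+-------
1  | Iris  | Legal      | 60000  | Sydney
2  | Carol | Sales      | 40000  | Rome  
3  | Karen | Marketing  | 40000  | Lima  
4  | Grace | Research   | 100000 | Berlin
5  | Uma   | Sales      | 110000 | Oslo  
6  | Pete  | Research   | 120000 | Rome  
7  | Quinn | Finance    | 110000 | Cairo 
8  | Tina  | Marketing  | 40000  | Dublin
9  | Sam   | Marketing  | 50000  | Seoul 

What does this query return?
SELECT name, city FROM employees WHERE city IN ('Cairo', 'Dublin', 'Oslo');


Filtering: city IN ('Cairo', 'Dublin', 'Oslo')
Matching: 3 rows

3 rows:
Uma, Oslo
Quinn, Cairo
Tina, Dublin


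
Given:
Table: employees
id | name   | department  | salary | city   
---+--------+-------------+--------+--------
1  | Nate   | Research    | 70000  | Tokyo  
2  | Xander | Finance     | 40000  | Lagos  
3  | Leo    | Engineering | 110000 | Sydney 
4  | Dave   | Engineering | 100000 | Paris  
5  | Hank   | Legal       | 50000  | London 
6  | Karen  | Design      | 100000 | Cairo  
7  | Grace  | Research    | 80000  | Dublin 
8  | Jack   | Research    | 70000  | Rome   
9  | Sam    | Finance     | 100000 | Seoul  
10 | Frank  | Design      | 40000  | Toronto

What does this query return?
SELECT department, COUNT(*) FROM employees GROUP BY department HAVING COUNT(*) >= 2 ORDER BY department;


Groups with count >= 2:
  Design: 2 -> PASS
  Engineering: 2 -> PASS
  Finance: 2 -> PASS
  Research: 3 -> PASS
  Legal: 1 -> filtered out


4 groups:
Design, 2
Engineering, 2
Finance, 2
Research, 3


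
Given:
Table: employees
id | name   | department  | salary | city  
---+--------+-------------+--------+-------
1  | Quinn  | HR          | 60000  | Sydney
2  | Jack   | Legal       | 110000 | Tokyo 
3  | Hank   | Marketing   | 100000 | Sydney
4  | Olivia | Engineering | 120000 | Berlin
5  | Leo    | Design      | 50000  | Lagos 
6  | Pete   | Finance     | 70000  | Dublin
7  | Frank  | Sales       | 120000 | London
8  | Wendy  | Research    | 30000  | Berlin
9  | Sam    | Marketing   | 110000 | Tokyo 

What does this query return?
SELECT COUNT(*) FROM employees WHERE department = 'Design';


Counting rows where department = 'Design'
  Leo -> MATCH


1


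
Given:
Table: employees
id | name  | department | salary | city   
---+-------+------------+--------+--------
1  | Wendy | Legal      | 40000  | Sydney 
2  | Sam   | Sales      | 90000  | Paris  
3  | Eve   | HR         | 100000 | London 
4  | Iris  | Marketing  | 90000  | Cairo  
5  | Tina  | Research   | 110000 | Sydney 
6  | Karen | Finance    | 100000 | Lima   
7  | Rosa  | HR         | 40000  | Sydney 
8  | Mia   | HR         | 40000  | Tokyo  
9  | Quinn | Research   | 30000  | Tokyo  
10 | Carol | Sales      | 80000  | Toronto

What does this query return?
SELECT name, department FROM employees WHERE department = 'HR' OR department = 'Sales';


Filtering: department = 'HR' OR 'Sales'
Matching: 5 rows

5 rows:
Sam, Sales
Eve, HR
Rosa, HR
Mia, HR
Carol, Sales


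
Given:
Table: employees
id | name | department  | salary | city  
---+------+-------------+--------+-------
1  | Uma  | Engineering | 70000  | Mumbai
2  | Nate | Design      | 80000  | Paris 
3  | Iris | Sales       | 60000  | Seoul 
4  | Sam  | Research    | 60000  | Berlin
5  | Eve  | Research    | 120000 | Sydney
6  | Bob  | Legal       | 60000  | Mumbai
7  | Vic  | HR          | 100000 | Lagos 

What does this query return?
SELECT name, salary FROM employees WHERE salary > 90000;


Filtering: salary > 90000
Matching: 2 rows

2 rows:
Eve, 120000
Vic, 100000


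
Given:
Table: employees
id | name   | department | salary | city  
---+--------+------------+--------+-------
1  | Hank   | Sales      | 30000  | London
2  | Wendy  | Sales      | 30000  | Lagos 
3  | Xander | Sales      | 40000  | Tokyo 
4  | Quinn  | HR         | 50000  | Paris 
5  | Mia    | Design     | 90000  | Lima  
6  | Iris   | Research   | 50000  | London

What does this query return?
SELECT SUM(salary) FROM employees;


SUM(salary) = 30000 + 30000 + 40000 + 50000 + 90000 + 50000 = 290000

290000


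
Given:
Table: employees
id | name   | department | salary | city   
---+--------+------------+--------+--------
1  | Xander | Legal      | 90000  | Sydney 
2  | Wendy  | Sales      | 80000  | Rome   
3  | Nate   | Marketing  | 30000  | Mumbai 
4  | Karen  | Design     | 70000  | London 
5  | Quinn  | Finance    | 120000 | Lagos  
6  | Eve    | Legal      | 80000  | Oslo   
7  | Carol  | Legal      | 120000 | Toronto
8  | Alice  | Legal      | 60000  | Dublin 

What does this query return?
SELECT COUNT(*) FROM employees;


COUNT(*) counts all rows

8


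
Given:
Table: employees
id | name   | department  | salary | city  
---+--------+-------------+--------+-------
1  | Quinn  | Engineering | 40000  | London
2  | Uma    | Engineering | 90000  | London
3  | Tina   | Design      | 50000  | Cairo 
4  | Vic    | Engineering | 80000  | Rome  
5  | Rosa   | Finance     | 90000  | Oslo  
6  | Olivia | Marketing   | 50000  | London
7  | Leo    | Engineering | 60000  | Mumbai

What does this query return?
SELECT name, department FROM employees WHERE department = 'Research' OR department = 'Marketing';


Filtering: department = 'Research' OR 'Marketing'
Matching: 1 rows

1 rows:
Olivia, Marketing


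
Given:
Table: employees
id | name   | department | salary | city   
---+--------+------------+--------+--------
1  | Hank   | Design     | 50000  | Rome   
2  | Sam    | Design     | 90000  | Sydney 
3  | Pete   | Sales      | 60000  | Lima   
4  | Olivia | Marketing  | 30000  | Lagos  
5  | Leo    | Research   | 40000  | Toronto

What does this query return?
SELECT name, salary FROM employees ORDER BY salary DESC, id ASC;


Sorting by salary DESC, then id ASC for ties

5 rows:
Sam, 90000
Pete, 60000
Hank, 50000
Leo, 40000
Olivia, 30000


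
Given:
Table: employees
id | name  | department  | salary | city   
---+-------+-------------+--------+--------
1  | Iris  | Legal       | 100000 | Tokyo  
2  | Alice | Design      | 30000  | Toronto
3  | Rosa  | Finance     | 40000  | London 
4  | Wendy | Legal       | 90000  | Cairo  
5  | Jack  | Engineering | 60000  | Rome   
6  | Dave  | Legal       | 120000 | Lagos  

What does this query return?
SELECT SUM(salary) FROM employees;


SUM(salary) = 100000 + 30000 + 40000 + 90000 + 60000 + 120000 = 440000

440000


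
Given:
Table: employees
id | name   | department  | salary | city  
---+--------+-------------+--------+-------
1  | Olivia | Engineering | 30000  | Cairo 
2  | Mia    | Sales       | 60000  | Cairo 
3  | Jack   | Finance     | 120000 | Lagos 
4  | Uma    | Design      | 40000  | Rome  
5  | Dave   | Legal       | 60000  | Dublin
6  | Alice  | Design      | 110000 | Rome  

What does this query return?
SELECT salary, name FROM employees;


Projecting columns: salary, name

6 rows:
30000, Olivia
60000, Mia
120000, Jack
40000, Uma
60000, Dave
110000, Alice


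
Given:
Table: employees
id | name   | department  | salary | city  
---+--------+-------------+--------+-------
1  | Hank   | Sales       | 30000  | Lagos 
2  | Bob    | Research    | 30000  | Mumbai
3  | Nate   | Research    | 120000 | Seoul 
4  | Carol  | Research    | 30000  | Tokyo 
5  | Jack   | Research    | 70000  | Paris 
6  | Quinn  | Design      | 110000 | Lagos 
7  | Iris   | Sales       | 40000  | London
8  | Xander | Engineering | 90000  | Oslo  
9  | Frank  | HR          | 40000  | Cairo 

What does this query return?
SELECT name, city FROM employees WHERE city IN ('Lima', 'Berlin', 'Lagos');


Filtering: city IN ('Lima', 'Berlin', 'Lagos')
Matching: 2 rows

2 rows:
Hank, Lagos
Quinn, Lagos


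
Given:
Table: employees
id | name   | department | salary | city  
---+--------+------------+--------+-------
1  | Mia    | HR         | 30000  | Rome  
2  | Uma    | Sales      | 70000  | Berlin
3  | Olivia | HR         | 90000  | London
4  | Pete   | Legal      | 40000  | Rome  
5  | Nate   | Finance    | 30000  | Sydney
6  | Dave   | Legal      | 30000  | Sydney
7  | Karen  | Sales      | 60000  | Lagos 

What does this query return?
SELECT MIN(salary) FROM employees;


Salaries: 30000, 70000, 90000, 40000, 30000, 30000, 60000
MIN = 30000

30000


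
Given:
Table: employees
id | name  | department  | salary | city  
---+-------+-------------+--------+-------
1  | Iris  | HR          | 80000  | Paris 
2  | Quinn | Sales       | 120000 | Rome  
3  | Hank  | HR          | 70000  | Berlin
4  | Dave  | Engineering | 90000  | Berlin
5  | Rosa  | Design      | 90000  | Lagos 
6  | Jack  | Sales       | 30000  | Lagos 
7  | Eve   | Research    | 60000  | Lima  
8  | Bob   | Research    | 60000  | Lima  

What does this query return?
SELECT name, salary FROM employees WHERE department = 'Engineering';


Filtering: department = 'Engineering'
Matching rows: 1

1 rows:
Dave, 90000


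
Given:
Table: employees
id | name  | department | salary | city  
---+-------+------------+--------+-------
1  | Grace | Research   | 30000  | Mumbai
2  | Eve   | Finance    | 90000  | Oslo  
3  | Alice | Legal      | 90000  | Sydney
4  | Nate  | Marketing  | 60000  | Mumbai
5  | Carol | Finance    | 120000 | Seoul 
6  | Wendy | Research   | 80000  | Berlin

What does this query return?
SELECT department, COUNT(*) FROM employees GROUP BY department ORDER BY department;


Assigning each row to its department group:
  Grace -> Research
  Eve -> Finance
  Alice -> Legal
  Nate -> Marketing
  Carol -> Finance
  Wendy -> Research


4 groups:
Finance, 2
Legal, 1
Marketing, 1
Research, 2
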